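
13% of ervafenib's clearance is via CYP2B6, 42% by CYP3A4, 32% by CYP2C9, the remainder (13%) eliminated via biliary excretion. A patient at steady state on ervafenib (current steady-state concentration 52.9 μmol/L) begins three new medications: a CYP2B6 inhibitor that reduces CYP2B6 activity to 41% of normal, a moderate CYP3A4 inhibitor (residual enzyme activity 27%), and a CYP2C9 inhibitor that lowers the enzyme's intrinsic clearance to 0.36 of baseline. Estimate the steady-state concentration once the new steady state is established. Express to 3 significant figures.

128 μmol/L

CYP2B6: 0.13 × 0.41 = 0.0533
CYP3A4: 0.42 × 0.27 = 0.1134
CYP2C9: 0.32 × 0.36 = 0.1152
Other: 0.13 (unchanged)
New clearance relative to baseline: 0.0533 + 0.1134 + 0.1152 + 0.13 = 0.4119.
New steady-state concentration = 52.9 / 0.4119 = 128 μmol/L (concentration scales inversely with clearance).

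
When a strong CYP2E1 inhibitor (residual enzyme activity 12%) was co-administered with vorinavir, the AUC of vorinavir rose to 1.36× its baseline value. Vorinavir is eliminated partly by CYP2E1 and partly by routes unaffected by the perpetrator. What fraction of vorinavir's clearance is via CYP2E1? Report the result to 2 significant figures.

0.30

CL'/CL = 1 / 1.36 = 0.7353
0.12·fm + (1 − fm) = 0.7353
fm = (0.7353 − 1) / (0.12 − 1) = 0.30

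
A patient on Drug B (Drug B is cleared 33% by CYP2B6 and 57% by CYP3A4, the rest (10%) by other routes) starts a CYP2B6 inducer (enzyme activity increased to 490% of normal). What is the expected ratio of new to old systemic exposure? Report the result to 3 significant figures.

CYP2B6: 0.33 × 4.9 = 1.617
CYP3A4: 0.57 (unchanged)
Other: 0.1 (unchanged)
Relative clearance = 1.617 + 0.57 + 0.1 = 2.287.
Since systemic exposure ∝ 1/CL, the ratio is 1 / 2.287 = 0.437.

0.437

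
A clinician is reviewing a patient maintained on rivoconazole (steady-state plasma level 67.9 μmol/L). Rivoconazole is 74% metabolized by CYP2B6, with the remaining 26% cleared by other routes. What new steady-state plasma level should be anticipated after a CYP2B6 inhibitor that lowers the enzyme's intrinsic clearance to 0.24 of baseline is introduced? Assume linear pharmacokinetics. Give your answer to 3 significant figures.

The CYP2B6 pathway (74% of clearance) is reduced to 0.24× activity: 0.74 × 0.24 = 0.1776.
Non-CYP routes (26%) are unchanged.
Relative clearance = 0.1776 + 0.26 = 0.4376.
With dosing unchanged, steady-state plasma level scales as 1/CL: 67.9 / 0.4376 = 155 μmol/L.

155 μmol/L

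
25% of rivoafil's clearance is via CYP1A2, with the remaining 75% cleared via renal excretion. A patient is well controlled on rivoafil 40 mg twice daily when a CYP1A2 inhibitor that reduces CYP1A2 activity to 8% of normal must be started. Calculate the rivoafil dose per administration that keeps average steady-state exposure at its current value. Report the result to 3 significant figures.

30.8 mg

The CYP1A2 pathway (25% of clearance) falls to 0.08× activity: 0.25 × 0.08 = 0.02.
The remaining 75% of clearance is unaffected.
CL_new/CL_old = 0.02 + 0.75 = 0.77.
To maintain the same steady-state level, dose must scale with clearance: new dose = 40 × 0.77 = 30.8 mg.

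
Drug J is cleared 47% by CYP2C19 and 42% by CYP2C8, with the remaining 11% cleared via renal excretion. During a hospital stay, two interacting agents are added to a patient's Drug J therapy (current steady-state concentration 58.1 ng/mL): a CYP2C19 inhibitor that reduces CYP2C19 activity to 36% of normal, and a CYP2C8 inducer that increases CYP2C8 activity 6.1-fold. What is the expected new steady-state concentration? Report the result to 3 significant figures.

20.4 ng/mL

The CYP2C19 pathway (47% of clearance) drops to 0.36× activity: 0.47 × 0.36 = 0.1692.
The CYP2C8 pathway (42% of clearance) is boosted to 6.1× activity: 0.42 × 6.1 = 2.562.
Non-CYP routes (11%) are unchanged.
CL_new/CL_old = 0.1692 + 2.562 + 0.11 = 2.8412.
Dividing the baseline by the relative clearance: 58.1 / 2.8412 = 20.4 ng/mL.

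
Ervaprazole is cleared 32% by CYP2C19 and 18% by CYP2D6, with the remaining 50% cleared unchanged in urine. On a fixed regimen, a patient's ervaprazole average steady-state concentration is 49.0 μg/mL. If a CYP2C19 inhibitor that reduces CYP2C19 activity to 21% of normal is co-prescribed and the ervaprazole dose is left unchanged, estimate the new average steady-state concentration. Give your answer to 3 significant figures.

The CYP2C19 pathway (32% of clearance) is reduced to 0.21× activity: 0.32 × 0.21 = 0.0672.
CYP2D6 (18%) and the residual 50% are unaffected.
New clearance relative to baseline: 0.0672 + 0.18 + 0.5 = 0.7472.
New average steady-state concentration = baseline ÷ relative clearance = 49.0 / 0.7472 = 65.6 μg/mL.

65.6 μg/mL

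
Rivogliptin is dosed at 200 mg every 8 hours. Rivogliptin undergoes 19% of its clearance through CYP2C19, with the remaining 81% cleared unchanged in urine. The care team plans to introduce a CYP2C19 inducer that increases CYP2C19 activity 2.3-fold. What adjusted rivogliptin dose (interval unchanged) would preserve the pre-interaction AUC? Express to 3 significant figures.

The CYP2C19 pathway (19% of clearance) increases to 2.3× activity: 0.19 × 2.3 = 0.437.
The remaining 81% of clearance is unaffected.
Relative clearance = 0.437 + 0.81 = 1.247.
Exposure is unchanged when dose changes in proportion to clearance. New dose = 200 mg × 1.247 = 249 mg.

249 mg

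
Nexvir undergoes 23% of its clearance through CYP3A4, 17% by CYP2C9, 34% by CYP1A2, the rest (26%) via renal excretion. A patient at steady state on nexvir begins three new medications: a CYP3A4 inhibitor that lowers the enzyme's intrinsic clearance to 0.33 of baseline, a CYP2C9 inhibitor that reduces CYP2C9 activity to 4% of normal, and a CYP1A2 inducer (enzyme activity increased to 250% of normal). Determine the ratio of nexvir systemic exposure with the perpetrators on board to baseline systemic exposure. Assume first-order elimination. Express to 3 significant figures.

0.838

The CYP3A4 pathway (23% of clearance) is reduced to 0.33× activity: 0.23 × 0.33 = 0.0759.
The CYP2C9 pathway (17% of clearance) drops to 0.04× activity: 0.17 × 0.04 = 0.0068.
The CYP1A2 pathway (34% of clearance) increases to 2.5× activity: 0.34 × 2.5 = 0.85.
The remaining 26% of clearance is unaffected.
CL_new/CL_old = 0.0759 + 0.0068 + 0.85 + 0.26 = 1.1927.
Because systemic exposure varies inversely with clearance, the combined effect is 1 / 1.1927 = 0.838.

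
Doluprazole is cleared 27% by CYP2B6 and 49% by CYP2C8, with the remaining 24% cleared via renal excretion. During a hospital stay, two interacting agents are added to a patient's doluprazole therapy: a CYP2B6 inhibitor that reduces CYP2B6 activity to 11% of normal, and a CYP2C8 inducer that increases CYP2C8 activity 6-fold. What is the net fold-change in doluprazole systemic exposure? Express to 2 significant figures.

0.31

The CYP2B6 pathway (27% of clearance) drops to 0.11× activity: 0.27 × 0.11 = 0.0297.
The CYP2C8 pathway (49% of clearance) increases to 6× activity: 0.49 × 6 = 2.94.
The remaining 24% of clearance is unaffected.
New clearance relative to baseline: 0.0297 + 2.94 + 0.24 = 3.2097.
Systemic exposure ∝ 1/CL: fold-change = 1 / 3.2097 = 0.31.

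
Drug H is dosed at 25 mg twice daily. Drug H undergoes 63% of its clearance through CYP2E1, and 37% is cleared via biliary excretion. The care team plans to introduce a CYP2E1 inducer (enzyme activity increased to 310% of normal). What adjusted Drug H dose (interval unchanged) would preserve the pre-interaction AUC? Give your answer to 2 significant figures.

The CYP2E1 pathway (63% of clearance) is boosted to 3.1× activity: 0.63 × 3.1 = 1.953.
Non-CYP routes (37%) are unchanged.
CL_new/CL_old = 1.953 + 0.37 = 2.323.
Css,avg = (dose rate)/CL, so holding Css fixed requires dose ∝ CL: 25 × 2.323 = 58 mg.

58 mg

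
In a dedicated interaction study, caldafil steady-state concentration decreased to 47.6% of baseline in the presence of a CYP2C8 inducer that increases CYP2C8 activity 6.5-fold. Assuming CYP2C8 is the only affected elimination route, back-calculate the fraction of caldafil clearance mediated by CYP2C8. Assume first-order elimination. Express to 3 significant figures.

Let x = fm,CYP2C8. Because steady-state concentration ∝ 1/CL, relative clearance rose to 1/0.476 = 2.101.
Only the CYP2C8 route changed, so 2.101 = x·6.5 + (1 − x), giving x = 0.200.

0.200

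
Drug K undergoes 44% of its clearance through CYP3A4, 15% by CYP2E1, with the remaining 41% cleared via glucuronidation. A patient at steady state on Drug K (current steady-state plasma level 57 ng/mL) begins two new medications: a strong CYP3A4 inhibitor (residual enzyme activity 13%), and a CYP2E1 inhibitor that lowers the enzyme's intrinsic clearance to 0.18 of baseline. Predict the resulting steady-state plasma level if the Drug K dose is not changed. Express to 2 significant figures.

CYP3A4: 0.44 × 0.13 = 0.0572
CYP2E1: 0.15 × 0.18 = 0.027
Other: 0.41 (unchanged)
Relative clearance = 0.0572 + 0.027 + 0.41 = 0.4942.
Steady-state plasma level ∝ 1/CL: new value = 57 / 0.4942 = 1.2 × 10² ng/mL.

1.2 × 10² ng/mL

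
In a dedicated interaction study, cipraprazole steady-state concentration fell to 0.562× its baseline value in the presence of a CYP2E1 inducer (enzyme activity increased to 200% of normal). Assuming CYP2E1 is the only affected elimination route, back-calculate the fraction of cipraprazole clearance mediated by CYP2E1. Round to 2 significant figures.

Call the CYP2E1 fraction fm. After the interaction, CL_new/CL_old = fm × 2 + (1 − fm).
Steady-state concentration ratio = 1 / (new CL fraction), so new CL fraction = 1 / 0.562 = 1.779.
fm × 2 + 1 − fm = 1.779  ⇒  fm × (2 − 1) = 0.7794  ⇒  fm = 0.78.

0.78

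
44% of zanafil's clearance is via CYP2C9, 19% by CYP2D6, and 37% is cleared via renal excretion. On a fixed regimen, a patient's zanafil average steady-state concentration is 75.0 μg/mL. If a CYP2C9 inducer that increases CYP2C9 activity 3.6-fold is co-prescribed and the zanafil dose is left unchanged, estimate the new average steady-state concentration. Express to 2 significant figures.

35 μg/mL

The CYP2C9 pathway (44% of clearance) is boosted to 3.6× activity: 0.44 × 3.6 = 1.584.
CYP2D6 (19%) and the residual 37% are unaffected.
New clearance relative to baseline: 1.584 + 0.19 + 0.37 = 2.144.
New average steady-state concentration = baseline ÷ relative clearance = 75.0 / 2.144 = 35 μg/mL.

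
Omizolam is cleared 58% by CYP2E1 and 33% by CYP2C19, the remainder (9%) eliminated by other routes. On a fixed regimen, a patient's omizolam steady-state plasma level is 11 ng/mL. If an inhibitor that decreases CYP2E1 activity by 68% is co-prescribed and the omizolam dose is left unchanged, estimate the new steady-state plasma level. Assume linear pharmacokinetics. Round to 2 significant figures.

18 ng/mL

CYP2E1: 0.58 × 0.32 = 0.1856
CYP2C19: 0.33 (unchanged)
Other: 0.09 (unchanged)
CL_new/CL_old = 0.1856 + 0.33 + 0.09 = 0.6056.
New steady-state plasma level = baseline ÷ relative clearance = 11 / 0.6056 = 18 ng/mL.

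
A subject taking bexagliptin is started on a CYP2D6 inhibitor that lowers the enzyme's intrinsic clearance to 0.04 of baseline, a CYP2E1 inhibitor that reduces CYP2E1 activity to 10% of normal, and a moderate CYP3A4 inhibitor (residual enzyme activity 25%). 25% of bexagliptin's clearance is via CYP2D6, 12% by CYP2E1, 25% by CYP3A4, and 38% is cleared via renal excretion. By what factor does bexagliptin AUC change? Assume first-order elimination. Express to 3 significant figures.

2.15

CYP2D6: 0.25 × 0.04 = 0.01
CYP2E1: 0.12 × 0.1 = 0.012
CYP3A4: 0.25 × 0.25 = 0.0625
Other: 0.38 (unchanged)
CL_new/CL_old = 0.01 + 0.012 + 0.0625 + 0.38 = 0.4645.
Because AUC varies inversely with clearance, the combined effect is 1 / 0.4645 = 2.15.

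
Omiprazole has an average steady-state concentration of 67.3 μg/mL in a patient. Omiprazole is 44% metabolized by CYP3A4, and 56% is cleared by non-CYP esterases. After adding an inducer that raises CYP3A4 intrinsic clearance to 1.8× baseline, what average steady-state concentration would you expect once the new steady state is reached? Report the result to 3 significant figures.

CYP3A4: 0.44 × 1.8 = 0.792
Other: 0.56 (unchanged)
CL_new/CL_old = 0.792 + 0.56 = 1.352.
New average steady-state concentration = baseline ÷ relative clearance = 67.3 / 1.352 = 49.8 μg/mL.

49.8 μg/mL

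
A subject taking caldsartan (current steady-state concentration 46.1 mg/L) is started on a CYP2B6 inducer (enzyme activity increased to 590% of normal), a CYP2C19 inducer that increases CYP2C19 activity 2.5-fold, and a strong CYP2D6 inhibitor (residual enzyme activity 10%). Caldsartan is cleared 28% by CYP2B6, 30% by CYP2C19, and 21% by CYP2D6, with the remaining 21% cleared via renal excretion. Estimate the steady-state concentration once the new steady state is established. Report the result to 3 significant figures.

The CYP2B6 pathway (28% of clearance) rises to 5.9× activity: 0.28 × 5.9 = 1.652.
The CYP2C19 pathway (30% of clearance) is boosted to 2.5× activity: 0.3 × 2.5 = 0.75.
The CYP2D6 pathway (21% of clearance) drops to 0.1× activity: 0.21 × 0.1 = 0.021.
The remaining 21% of clearance is unaffected.
New clearance relative to baseline: 1.652 + 0.75 + 0.021 + 0.21 = 2.633.
New steady-state concentration = 46.1 / 2.633 = 17.5 mg/L (concentration scales inversely with clearance).

17.5 mg/L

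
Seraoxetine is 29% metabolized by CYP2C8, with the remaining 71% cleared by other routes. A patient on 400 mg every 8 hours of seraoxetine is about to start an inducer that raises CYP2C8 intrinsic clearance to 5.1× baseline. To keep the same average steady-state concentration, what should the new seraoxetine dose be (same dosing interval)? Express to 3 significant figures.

CYP2C8: 0.29 × 5.1 = 1.479
Other: 0.71 (unchanged)
Relative clearance = 1.479 + 0.71 = 2.189.
Css,avg = (dose rate)/CL, so holding Css fixed requires dose ∝ CL: 400 × 2.189 = 876 mg.

876 mg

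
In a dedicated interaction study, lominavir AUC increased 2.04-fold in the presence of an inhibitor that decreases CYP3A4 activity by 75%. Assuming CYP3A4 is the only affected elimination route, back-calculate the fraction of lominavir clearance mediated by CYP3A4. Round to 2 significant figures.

CL'/CL = 1 / 2.04 = 0.4902
0.25·fm + (1 − fm) = 0.4902
fm = (0.4902 − 1) / (0.25 − 1) = 0.68

0.68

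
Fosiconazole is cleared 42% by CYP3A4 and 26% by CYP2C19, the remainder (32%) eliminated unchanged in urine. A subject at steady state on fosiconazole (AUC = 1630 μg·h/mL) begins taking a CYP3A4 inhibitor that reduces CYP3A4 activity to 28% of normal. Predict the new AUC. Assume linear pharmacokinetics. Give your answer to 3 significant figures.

2.34 × 10³ μg·h/mL

CYP3A4: 0.42 × 0.28 = 0.1176
CYP2C19: 0.26 (unchanged)
Other: 0.32 (unchanged)
New clearance relative to baseline: 0.1176 + 0.26 + 0.32 = 0.6976.
New AUC = baseline ÷ relative clearance = 1630 / 0.6976 = 2.34 × 10³ μg·h/mL.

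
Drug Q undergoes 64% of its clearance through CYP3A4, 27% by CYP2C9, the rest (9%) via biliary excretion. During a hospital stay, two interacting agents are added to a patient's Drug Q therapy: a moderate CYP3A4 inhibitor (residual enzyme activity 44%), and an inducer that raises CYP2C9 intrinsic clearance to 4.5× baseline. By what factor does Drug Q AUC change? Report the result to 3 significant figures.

The CYP3A4 pathway (64% of clearance) falls to 0.44× activity: 0.64 × 0.44 = 0.2816.
The CYP2C9 pathway (27% of clearance) is boosted to 4.5× activity: 0.27 × 4.5 = 1.215.
Non-CYP routes (9%) are unchanged.
Relative clearance = 0.2816 + 1.215 + 0.09 = 1.5866.
AUC ∝ 1/CL: fold-change = 1 / 1.5866 = 0.630.

0.630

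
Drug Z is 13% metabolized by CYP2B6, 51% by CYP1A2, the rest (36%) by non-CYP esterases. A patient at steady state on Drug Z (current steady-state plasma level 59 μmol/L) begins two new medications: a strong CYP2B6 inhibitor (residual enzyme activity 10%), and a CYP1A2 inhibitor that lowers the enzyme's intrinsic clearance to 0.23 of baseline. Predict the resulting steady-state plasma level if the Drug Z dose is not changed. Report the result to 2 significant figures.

CYP2B6: 0.13 × 0.1 = 0.013
CYP1A2: 0.51 × 0.23 = 0.1173
Other: 0.36 (unchanged)
New clearance relative to baseline: 0.013 + 0.1173 + 0.36 = 0.4903.
Steady-state plasma level ∝ 1/CL: new value = 59 / 0.4903 = 1.2 × 10² μmol/L.

1.2 × 10² μmol/L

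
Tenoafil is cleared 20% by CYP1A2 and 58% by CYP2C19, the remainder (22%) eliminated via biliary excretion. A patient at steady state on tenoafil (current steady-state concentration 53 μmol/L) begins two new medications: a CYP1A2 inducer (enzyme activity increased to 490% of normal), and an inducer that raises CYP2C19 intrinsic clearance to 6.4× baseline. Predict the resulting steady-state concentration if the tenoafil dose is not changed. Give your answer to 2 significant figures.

11 μmol/L

The CYP1A2 pathway (20% of clearance) increases to 4.9× activity: 0.2 × 4.9 = 0.98.
The CYP2C19 pathway (58% of clearance) is boosted to 6.4× activity: 0.58 × 6.4 = 3.712.
Non-CYP routes (22%) are unchanged.
New clearance relative to baseline: 0.98 + 3.712 + 0.22 = 4.912.
Dividing the baseline by the relative clearance: 53 / 4.912 = 11 μmol/L.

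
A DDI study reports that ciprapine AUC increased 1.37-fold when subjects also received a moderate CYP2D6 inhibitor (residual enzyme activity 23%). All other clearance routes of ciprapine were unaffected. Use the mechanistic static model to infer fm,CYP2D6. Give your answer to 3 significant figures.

CL'/CL = 1 / 1.37 = 0.7299
0.23·fm + (1 − fm) = 0.7299
fm = (0.7299 − 1) / (0.23 − 1) = 0.351

0.351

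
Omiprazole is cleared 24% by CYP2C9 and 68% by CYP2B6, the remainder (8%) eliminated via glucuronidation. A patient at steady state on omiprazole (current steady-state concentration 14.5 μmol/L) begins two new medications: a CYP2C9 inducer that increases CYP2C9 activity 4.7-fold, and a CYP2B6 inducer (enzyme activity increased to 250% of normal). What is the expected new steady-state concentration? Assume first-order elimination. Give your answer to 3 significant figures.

The CYP2C9 pathway (24% of clearance) rises to 4.7× activity: 0.24 × 4.7 = 1.128.
The CYP2B6 pathway (68% of clearance) increases to 2.5× activity: 0.68 × 2.5 = 1.7.
Non-CYP routes (8%) are unchanged.
Relative clearance = 1.128 + 1.7 + 0.08 = 2.908.
New steady-state concentration = 14.5 / 2.908 = 4.99 μmol/L (concentration scales inversely with clearance).

4.99 μmol/L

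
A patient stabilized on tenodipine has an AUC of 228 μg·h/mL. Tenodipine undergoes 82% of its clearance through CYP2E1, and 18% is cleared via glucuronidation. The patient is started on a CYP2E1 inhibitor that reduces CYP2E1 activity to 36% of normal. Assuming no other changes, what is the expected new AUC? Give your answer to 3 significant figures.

CYP2E1: 0.82 × 0.36 = 0.2952
Other: 0.18 (unchanged)
CL_new/CL_old = 0.2952 + 0.18 = 0.4752.
With dosing unchanged, AUC scales as 1/CL: 228 / 0.4752 = 480 μg·h/mL.

480 μg·h/mL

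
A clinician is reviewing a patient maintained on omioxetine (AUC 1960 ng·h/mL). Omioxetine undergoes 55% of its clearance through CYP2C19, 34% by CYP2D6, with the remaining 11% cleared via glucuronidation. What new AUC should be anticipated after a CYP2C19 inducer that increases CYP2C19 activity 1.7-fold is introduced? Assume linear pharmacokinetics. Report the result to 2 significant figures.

The CYP2C19 pathway (55% of clearance) increases to 1.7× activity: 0.55 × 1.7 = 0.935.
CYP2D6 (34%) and the residual 11% are unaffected.
Relative clearance = 0.935 + 0.34 + 0.11 = 1.385.
New AUC = baseline ÷ relative clearance = 1960 / 1.385 = 1.4 × 10³ ng·h/mL.

1.4 × 10³ ng·h/mL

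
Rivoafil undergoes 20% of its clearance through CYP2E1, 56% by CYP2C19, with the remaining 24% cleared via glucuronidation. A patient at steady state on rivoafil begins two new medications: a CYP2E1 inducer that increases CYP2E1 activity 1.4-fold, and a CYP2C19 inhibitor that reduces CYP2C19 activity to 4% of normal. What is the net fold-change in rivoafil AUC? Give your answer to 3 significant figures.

1.84

The CYP2E1 pathway (20% of clearance) rises to 1.4× activity: 0.2 × 1.4 = 0.28.
The CYP2C19 pathway (56% of clearance) drops to 0.04× activity: 0.56 × 0.04 = 0.0224.
The remaining 24% of clearance is unaffected.
Relative clearance = 0.28 + 0.0224 + 0.24 = 0.5424.
AUC ∝ 1/CL: fold-change = 1 / 0.5424 = 1.84.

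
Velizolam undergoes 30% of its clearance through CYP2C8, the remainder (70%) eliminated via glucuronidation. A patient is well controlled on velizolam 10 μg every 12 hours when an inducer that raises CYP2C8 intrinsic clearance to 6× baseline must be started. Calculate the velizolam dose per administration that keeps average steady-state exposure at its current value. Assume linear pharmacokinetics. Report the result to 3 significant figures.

The CYP2C8 pathway (30% of clearance) rises to 6× activity: 0.3 × 6 = 1.8.
Non-CYP routes (70%) are unchanged.
Relative clearance = 1.8 + 0.7 = 2.5.
To maintain the same steady-state level, dose must scale with clearance: new dose = 10 × 2.5 = 25.0 μg.

25.0 μg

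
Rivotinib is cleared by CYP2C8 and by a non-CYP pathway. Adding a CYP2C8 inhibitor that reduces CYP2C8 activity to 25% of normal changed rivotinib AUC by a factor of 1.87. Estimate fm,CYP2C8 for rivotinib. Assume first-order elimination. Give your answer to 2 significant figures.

Call the CYP2C8 fraction fm. After the interaction, CL_new/CL_old = fm × 0.25 + (1 − fm).
AUC ratio = 1 / (new CL fraction), so new CL fraction = 1 / 1.87 = 0.5348.
fm × 0.25 + 1 − fm = 0.5348  ⇒  fm × (0.25 − 1) = −0.4652  ⇒  fm = 0.62.

0.62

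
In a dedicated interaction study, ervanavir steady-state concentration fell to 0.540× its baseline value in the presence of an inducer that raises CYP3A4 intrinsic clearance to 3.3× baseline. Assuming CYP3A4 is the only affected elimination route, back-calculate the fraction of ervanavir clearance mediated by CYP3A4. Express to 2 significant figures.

CL'/CL = 1 / 0.540 = 1.852
3.3·fm + (1 − fm) = 1.852
fm = (1.852 − 1) / (3.3 − 1) = 0.37

0.37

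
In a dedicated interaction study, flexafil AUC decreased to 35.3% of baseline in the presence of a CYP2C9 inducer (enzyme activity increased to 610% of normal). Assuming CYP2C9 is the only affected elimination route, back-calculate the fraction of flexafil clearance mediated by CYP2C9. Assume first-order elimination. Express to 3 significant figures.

0.359

Let fm be the CYP2C9 fraction. New clearance relative to baseline = fm × 6.1 + (1 − fm).
AUC ratio = 1 / (new CL fraction), so new CL fraction = 1 / 0.353 = 2.833.
fm × 6.1 + 1 − fm = 2.833  ⇒  fm × (6.1 − 1) = 1.833  ⇒  fm = 0.359.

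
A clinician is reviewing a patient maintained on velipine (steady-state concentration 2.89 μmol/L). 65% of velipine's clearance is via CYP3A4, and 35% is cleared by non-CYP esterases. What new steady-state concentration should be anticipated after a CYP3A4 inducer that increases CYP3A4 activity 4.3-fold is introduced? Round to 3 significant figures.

The CYP3A4 pathway (65% of clearance) rises to 4.3× activity: 0.65 × 4.3 = 2.795.
The remaining 35% of clearance is unaffected.
CL_new/CL_old = 2.795 + 0.35 = 3.145.
With dosing unchanged, steady-state concentration scales as 1/CL: 2.89 / 3.145 = 0.919 μmol/L.

0.919 μmol/L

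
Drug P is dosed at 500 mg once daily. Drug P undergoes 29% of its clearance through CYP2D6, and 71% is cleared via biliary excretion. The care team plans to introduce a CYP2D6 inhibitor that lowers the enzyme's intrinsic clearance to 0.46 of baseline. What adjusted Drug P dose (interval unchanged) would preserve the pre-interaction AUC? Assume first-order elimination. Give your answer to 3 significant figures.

422 mg

The CYP2D6 pathway (29% of clearance) is reduced to 0.46× activity: 0.29 × 0.46 = 0.1334.
Non-CYP routes (71%) are unchanged.
New clearance relative to baseline: 0.1334 + 0.71 = 0.8434.
Exposure is unchanged when dose changes in proportion to clearance. New dose = 500 mg × 0.8434 = 422 mg.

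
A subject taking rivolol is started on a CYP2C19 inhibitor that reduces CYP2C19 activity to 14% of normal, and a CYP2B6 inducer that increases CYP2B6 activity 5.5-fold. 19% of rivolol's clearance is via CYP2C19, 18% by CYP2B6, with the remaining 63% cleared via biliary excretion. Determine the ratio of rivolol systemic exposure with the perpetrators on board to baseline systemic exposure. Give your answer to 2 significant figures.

0.61

The CYP2C19 pathway (19% of clearance) falls to 0.14× activity: 0.19 × 0.14 = 0.0266.
The CYP2B6 pathway (18% of clearance) rises to 5.5× activity: 0.18 × 5.5 = 0.99.
Non-CYP routes (63%) are unchanged.
New clearance relative to baseline: 0.0266 + 0.99 + 0.63 = 1.6466.
Because systemic exposure varies inversely with clearance, the combined effect is 1 / 1.6466 = 0.61.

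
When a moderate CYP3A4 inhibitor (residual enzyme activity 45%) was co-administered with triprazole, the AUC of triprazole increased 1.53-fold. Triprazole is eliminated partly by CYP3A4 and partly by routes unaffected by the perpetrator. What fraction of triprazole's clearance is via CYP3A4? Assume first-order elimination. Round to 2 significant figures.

CL'/CL = 1 / 1.53 = 0.6536
0.45·fm + (1 − fm) = 0.6536
fm = (0.6536 − 1) / (0.45 − 1) = 0.63

0.63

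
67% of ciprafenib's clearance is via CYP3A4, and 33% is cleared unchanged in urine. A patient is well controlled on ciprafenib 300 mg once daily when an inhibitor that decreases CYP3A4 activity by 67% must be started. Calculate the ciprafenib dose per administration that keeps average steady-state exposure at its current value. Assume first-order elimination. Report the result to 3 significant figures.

CYP3A4: 0.67 × 0.33 = 0.2211
Other: 0.33 (unchanged)
New clearance relative to baseline: 0.2211 + 0.33 = 0.5511.
Exposure is unchanged when dose changes in proportion to clearance. New dose = 300 mg × 0.5511 = 165 mg.

165 mg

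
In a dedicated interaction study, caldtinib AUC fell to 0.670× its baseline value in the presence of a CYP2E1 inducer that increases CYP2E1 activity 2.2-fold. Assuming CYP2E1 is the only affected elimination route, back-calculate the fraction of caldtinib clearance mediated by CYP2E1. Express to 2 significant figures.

0.41

Call the CYP2E1 fraction fm. After the interaction, CL_new/CL_old = fm × 2.2 + (1 − fm).
AUC ratio = 1 / (new CL fraction), so new CL fraction = 1 / 0.670 = 1.493.
fm × 2.2 + 1 − fm = 1.493  ⇒  fm × (2.2 − 1) = 0.4925  ⇒  fm = 0.41.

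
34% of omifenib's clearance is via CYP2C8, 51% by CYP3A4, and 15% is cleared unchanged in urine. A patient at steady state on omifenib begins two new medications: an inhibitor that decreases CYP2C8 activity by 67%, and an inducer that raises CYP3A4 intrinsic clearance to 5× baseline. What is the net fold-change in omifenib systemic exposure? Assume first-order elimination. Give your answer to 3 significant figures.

0.356

The CYP2C8 pathway (34% of clearance) drops to 0.33× activity: 0.34 × 0.33 = 0.1122.
The CYP3A4 pathway (51% of clearance) rises to 5× activity: 0.51 × 5 = 2.55.
The remaining 15% of clearance is unaffected.
Relative clearance = 0.1122 + 2.55 + 0.15 = 2.8122.
Because systemic exposure varies inversely with clearance, the combined effect is 1 / 2.8122 = 0.356.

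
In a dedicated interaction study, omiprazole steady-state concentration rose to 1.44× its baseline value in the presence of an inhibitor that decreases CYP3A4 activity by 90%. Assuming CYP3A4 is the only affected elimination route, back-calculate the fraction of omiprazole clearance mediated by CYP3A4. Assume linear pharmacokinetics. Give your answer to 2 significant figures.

Call the CYP3A4 fraction fm. After the interaction, CL_new/CL_old = fm × 0.1 + (1 − fm).
Steady-state concentration ratio = 1 / (new CL fraction), so new CL fraction = 1 / 1.44 = 0.6944.
fm × 0.1 + 1 − fm = 0.6944  ⇒  fm × (0.1 − 1) = −0.3056  ⇒  fm = 0.34.

0.34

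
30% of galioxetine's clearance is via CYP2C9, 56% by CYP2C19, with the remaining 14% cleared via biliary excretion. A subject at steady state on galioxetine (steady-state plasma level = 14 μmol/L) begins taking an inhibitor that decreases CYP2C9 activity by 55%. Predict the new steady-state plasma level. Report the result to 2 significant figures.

17 μmol/L

The CYP2C9 pathway (30% of clearance) drops to 0.45× activity: 0.3 × 0.45 = 0.135.
CYP2C19 (56%) and the residual 14% are unaffected.
CL_new/CL_old = 0.135 + 0.56 + 0.14 = 0.835.
New steady-state plasma level = baseline ÷ relative clearance = 14 / 0.835 = 17 μmol/L.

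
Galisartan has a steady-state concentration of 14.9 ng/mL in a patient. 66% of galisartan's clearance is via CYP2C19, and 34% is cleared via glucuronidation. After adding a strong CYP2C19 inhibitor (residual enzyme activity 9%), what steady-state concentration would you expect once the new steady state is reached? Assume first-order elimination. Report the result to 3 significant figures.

37.3 ng/mL

CYP2C19: 0.66 × 0.09 = 0.0594
Other: 0.34 (unchanged)
New clearance relative to baseline: 0.0594 + 0.34 = 0.3994.
With dosing unchanged, steady-state concentration scales as 1/CL: 14.9 / 0.3994 = 37.3 ng/mL.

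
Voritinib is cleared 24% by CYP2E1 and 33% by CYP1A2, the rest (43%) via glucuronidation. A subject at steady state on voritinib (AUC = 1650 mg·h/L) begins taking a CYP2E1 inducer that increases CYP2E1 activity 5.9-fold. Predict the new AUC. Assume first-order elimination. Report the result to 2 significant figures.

7.6 × 10² mg·h/L

CYP2E1: 0.24 × 5.9 = 1.416
CYP1A2: 0.33 (unchanged)
Other: 0.43 (unchanged)
CL_new/CL_old = 1.416 + 0.33 + 0.43 = 2.176.
With dosing unchanged, AUC scales as 1/CL: 1650 / 2.176 = 7.6 × 10² mg·h/L.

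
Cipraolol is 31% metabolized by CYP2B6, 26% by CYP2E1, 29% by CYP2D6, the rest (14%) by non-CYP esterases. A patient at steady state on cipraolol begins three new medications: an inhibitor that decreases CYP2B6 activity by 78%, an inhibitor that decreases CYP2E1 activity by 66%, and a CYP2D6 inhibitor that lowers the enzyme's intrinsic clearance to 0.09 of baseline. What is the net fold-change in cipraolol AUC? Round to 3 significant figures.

3.10

The CYP2B6 pathway (31% of clearance) is reduced to 0.22× activity: 0.31 × 0.22 = 0.0682.
The CYP2E1 pathway (26% of clearance) drops to 0.34× activity: 0.26 × 0.34 = 0.0884.
The CYP2D6 pathway (29% of clearance) drops to 0.09× activity: 0.29 × 0.09 = 0.0261.
The remaining 14% of clearance is unaffected.
CL_new/CL_old = 0.0682 + 0.0884 + 0.0261 + 0.14 = 0.3227.
Net AUC ratio = 1 / 0.3227 = 3.10.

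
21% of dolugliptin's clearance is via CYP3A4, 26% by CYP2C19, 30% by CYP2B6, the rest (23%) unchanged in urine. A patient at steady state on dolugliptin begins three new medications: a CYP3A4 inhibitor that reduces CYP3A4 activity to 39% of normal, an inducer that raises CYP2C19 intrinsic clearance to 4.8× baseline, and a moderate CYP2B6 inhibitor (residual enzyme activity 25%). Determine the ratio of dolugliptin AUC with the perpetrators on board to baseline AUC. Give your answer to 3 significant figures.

The CYP3A4 pathway (21% of clearance) drops to 0.39× activity: 0.21 × 0.39 = 0.0819.
The CYP2C19 pathway (26% of clearance) rises to 4.8× activity: 0.26 × 4.8 = 1.248.
The CYP2B6 pathway (30% of clearance) is reduced to 0.25× activity: 0.3 × 0.25 = 0.075.
Non-CYP routes (23%) are unchanged.
New clearance relative to baseline: 0.0819 + 1.248 + 0.075 + 0.23 = 1.6349.
Net AUC ratio = 1 / 1.6349 = 0.612.

0.612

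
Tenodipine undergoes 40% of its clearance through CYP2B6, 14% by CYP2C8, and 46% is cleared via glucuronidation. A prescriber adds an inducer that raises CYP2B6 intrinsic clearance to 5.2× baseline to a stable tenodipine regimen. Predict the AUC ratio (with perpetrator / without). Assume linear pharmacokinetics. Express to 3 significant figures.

0.373

CYP2B6: 0.4 × 5.2 = 2.08
CYP2C8: 0.14 (unchanged)
Other: 0.46 (unchanged)
CL_new/CL_old = 2.08 + 0.14 + 0.46 = 2.68.
Since AUC ∝ 1/CL, the ratio is 1 / 2.68 = 0.373.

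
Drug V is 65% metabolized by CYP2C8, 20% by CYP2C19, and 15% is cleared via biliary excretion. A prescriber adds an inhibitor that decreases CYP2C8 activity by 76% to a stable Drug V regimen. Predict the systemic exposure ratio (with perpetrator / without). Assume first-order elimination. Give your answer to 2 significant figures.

CYP2C8: 0.65 × 0.24 = 0.156
CYP2C19: 0.2 (unchanged)
Other: 0.15 (unchanged)
New clearance relative to baseline: 0.156 + 0.2 + 0.15 = 0.506.
Systemic exposure is inversely proportional to clearance, so the fold-change is 1 / 0.506 = 2.0.

2.0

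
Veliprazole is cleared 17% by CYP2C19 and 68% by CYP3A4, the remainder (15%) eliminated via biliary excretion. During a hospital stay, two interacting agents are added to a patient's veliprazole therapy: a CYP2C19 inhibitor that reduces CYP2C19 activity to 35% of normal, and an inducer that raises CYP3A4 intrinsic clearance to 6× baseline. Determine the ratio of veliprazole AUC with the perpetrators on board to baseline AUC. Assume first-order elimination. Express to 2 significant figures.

0.23

The CYP2C19 pathway (17% of clearance) falls to 0.35× activity: 0.17 × 0.35 = 0.0595.
The CYP3A4 pathway (68% of clearance) is boosted to 6× activity: 0.68 × 6 = 4.08.
The remaining 15% of clearance is unaffected.
Relative clearance = 0.0595 + 4.08 + 0.15 = 4.2895.
Net AUC ratio = 1 / 4.2895 = 0.23.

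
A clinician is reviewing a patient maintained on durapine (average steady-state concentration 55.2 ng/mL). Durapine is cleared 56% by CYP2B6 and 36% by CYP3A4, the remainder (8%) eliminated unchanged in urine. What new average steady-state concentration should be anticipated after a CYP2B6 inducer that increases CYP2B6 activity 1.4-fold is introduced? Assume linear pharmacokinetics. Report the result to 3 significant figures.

45.1 ng/mL

CYP2B6: 0.56 × 1.4 = 0.784
CYP3A4: 0.36 (unchanged)
Other: 0.08 (unchanged)
CL_new/CL_old = 0.784 + 0.36 + 0.08 = 1.224.
With dosing unchanged, average steady-state concentration scales as 1/CL: 55.2 / 1.224 = 45.1 ng/mL.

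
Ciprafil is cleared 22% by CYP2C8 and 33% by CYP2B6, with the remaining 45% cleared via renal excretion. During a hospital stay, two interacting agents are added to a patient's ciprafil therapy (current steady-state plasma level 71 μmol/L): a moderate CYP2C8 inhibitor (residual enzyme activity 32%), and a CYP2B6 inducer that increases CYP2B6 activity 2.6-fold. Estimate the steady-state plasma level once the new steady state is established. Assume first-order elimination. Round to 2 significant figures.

The CYP2C8 pathway (22% of clearance) falls to 0.32× activity: 0.22 × 0.32 = 0.0704.
The CYP2B6 pathway (33% of clearance) increases to 2.6× activity: 0.33 × 2.6 = 0.858.
The remaining 45% of clearance is unaffected.
New clearance relative to baseline: 0.0704 + 0.858 + 0.45 = 1.3784.
Dividing the baseline by the relative clearance: 71 / 1.3784 = 52 μmol/L.

52 μmol/L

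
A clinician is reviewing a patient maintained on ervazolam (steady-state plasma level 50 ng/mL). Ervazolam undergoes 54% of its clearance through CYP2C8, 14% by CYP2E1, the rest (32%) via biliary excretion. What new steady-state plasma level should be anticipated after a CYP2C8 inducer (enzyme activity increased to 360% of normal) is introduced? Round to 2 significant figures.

The CYP2C8 pathway (54% of clearance) rises to 3.6× activity: 0.54 × 3.6 = 1.944.
CYP2E1 (14%) and the residual 32% are unaffected.
Relative clearance = 1.944 + 0.14 + 0.32 = 2.404.
Steady-state plasma level ∝ 1/CL, so new value = 50 / 2.404 = 21 ng/mL.

21 ng/mL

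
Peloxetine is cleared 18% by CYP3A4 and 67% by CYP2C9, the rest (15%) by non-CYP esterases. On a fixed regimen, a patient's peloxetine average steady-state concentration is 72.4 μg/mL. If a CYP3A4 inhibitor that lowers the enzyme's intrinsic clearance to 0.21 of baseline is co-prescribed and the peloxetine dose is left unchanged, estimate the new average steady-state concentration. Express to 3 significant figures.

The CYP3A4 pathway (18% of clearance) is reduced to 0.21× activity: 0.18 × 0.21 = 0.0378.
CYP2C9 (67%) and the residual 15% are unaffected.
New clearance relative to baseline: 0.0378 + 0.67 + 0.15 = 0.8578.
New average steady-state concentration = baseline ÷ relative clearance = 72.4 / 0.8578 = 84.4 μg/mL.

84.4 μg/mL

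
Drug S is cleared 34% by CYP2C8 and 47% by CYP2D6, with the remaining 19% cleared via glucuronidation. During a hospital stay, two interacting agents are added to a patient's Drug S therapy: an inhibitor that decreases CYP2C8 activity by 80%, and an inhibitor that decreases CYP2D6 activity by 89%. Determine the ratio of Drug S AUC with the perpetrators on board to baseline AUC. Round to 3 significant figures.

CYP2C8: 0.34 × 0.2 = 0.068
CYP2D6: 0.47 × 0.11 = 0.0517
Other: 0.19 (unchanged)
CL_new/CL_old = 0.068 + 0.0517 + 0.19 = 0.3097.
Net AUC ratio = 1 / 0.3097 = 3.23.

3.23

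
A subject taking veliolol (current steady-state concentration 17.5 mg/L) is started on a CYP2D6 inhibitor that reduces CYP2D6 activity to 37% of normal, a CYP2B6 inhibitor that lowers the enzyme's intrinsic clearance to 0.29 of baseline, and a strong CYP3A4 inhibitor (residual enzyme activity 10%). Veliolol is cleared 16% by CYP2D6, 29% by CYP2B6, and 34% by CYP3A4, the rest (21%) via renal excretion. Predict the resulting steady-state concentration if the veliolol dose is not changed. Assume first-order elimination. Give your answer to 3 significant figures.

CYP2D6: 0.16 × 0.37 = 0.0592
CYP2B6: 0.29 × 0.29 = 0.0841
CYP3A4: 0.34 × 0.1 = 0.034
Other: 0.21 (unchanged)
New clearance relative to baseline: 0.0592 + 0.0841 + 0.034 + 0.21 = 0.3873.
Dividing the baseline by the relative clearance: 17.5 / 0.3873 = 45.2 mg/L.

45.2 mg/L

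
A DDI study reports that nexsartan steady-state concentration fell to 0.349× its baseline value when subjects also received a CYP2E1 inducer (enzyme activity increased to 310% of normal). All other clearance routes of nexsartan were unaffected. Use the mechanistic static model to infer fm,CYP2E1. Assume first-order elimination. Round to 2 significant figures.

0.89

CL'/CL = 1 / 0.349 = 2.865
3.1·fm + (1 − fm) = 2.865
fm = (2.865 − 1) / (3.1 − 1) = 0.89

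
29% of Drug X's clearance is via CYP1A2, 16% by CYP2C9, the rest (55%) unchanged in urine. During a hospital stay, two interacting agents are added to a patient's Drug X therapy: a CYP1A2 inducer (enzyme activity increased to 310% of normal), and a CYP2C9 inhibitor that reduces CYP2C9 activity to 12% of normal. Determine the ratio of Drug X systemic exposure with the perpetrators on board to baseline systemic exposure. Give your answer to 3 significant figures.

CYP1A2: 0.29 × 3.1 = 0.899
CYP2C9: 0.16 × 0.12 = 0.0192
Other: 0.55 (unchanged)
CL_new/CL_old = 0.899 + 0.0192 + 0.55 = 1.4682.
Because systemic exposure varies inversely with clearance, the combined effect is 1 / 1.4682 = 0.681.

0.681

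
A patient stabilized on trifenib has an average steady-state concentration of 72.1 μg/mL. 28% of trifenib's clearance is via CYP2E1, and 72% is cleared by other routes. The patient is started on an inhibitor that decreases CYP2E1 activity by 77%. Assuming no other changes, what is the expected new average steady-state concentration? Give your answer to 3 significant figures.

The CYP2E1 pathway (28% of clearance) is reduced to 0.23× activity: 0.28 × 0.23 = 0.0644.
Non-CYP routes (72%) are unchanged.
Relative clearance = 0.0644 + 0.72 = 0.7844.
With dosing unchanged, average steady-state concentration scales as 1/CL: 72.1 / 0.7844 = 91.9 μg/mL.

91.9 μg/mL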